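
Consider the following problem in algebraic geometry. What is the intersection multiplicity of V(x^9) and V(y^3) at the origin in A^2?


The intersection multiplicity of V(x^a) and V(y^b) at the origin is:
I(O; V(x^9), V(y^3)) = dim_k(k[x,y]/(x^9, y^3))
A basis for k[x,y]/(x^9, y^3) is the set of monomials x^i * y^j
where 0 <= i < 9 and 0 <= j < 3.
The number of such monomials is 9 * 3 = 27

27


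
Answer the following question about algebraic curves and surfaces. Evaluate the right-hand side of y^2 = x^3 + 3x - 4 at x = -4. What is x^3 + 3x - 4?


Compute x^3 + 3x - 4 at x = -4:
x^3 = (-4)^3 = -64
3*x = 3*(-4) = -12
Sum: -64 - 12 - 4 = -80

-80


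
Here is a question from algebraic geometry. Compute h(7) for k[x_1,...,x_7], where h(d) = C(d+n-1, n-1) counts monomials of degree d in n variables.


The Hilbert function for the polynomial ring in 7 variables is:
h(d) = C(d+n-1, n-1)
h(7) = C(7+7-1, 7-1) = C(13, 6)
= 13! / (6! * 7!)
= 1716

1716


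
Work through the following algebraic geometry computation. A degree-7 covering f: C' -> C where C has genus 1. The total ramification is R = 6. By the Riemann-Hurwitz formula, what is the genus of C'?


Riemann-Hurwitz formula: 2g' - 2 = d(2g - 2) + R
Given: d = 7, g = 1, R = 6
2g' - 2 = 7*(2*1 - 2) + 6
2g' - 2 = 7*0 + 6
2g' - 2 = 0 + 6 = 6
2g' = 8
g' = 4

4


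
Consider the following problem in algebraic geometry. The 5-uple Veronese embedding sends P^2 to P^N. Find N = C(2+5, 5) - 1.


The Veronese embedding v_d: P^n -> P^N maps each point to all
degree-d monomials in n+1 homogeneous coordinates.
N = C(n+d, d) - 1
N = C(2+5, 5) - 1
N = C(7, 5) - 1
C(7, 5) = 21
N = 21 - 1 = 20

20


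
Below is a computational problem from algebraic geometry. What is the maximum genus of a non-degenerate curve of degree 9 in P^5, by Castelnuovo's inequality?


Castelnuovo's bound: write d - 1 = m(r-1) + epsilon with 0 <= epsilon < r-1.
d - 1 = 9 - 1 = 8
r - 1 = 5 - 1 = 4
8 = 2*4 + 0, so m = 2, epsilon = 0
pi(d, r) = m(m-1)(r-1)/2 + m*epsilon
= 2*1*4/2 + 2*0
= 8/2 + 0
= 4 + 0 = 4

4


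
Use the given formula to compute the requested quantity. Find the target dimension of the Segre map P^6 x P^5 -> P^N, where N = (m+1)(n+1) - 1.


The Segre embedding maps P^m x P^n into P^N via
all products of coordinates from each factor.
N = (m+1)(n+1) - 1
N = (6+1)(5+1) - 1
N = 7*6 - 1
N = 42 - 1 = 41

41


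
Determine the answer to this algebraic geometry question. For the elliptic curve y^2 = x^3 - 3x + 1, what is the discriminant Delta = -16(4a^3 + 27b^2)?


Compute each component:
4a^3 = 4*(-3)^3 = 4*(-27) = -108
27b^2 = 27*1^2 = 27*1 = 27
4a^3 + 27b^2 = -108 + 27 = -81
Delta = -16*(-81) = 1296

1296


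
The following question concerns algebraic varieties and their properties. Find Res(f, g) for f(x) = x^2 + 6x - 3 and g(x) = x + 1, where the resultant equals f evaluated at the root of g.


For Res(f, x - c), we evaluate f at x = c.
f(-1) = (-1)^2 + 6*(-1) - 3
= 1 - 6 - 3
= -5 - 3 = -8
Res(f, g) = -8

-8


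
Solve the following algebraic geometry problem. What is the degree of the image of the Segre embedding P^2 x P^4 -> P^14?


The degree of the Segre variety P^2 x P^4 is C(m+n, m).
= C(6, 2)
= 15

15


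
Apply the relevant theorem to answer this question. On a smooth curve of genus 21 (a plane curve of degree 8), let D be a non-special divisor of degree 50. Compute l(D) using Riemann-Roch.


First, compute the genus of a smooth plane curve of degree 8:
g = (d-1)(d-2)/2 = (8-1)(8-2)/2 = 21
For a non-special divisor D (i.e., h^1(D) = 0), Riemann-Roch gives:
l(D) = deg(D) - g + 1
Since deg(D) = 50 >= 2g - 1 = 41, D is non-special.
l(D) = 50 - 21 + 1 = 30

30


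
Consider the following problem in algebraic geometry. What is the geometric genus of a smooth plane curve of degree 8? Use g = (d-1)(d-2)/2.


Using the genus formula for smooth plane curves:
g = (d-1)(d-2)/2
g = (8-1)(8-2)/2
g = 7*6/2
g = 42/2 = 21

21


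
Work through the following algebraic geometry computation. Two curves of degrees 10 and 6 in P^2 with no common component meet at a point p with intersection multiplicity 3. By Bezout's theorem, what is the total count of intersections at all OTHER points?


By Bezout's theorem, the total intersection number is d1 * d2.
Total = 10 * 6 = 60
Intersection multiplicity at p = 3
Remaining intersections = 60 - 3 = 57

57


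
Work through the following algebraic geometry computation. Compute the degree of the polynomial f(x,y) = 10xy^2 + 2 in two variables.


Examine each term for its total degree (sum of exponents).
  Term '10xy^2' has total degree 1+2 = 3.
  Term '2' has total degree 0+0 = 0.
The maximum total degree among all terms is 3.

3


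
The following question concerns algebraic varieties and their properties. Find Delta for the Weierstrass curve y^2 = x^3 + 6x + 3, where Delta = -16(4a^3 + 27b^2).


Compute each component:
4a^3 = 4*6^3 = 4*216 = 864
27b^2 = 27*3^2 = 27*9 = 243
4a^3 + 27b^2 = 864 + 243 = 1107
Delta = -16*1107 = -17712

-17712


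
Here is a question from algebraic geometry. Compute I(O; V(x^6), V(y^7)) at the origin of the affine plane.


The intersection multiplicity of V(x^a) and V(y^b) at the origin is:
I(O; V(x^6), V(y^7)) = dim_k(k[x,y]/(x^6, y^7))
A basis for k[x,y]/(x^6, y^7) is the set of monomials x^i * y^j
where 0 <= i < 6 and 0 <= j < 7.
The number of such monomials is 6 * 7 = 42

42


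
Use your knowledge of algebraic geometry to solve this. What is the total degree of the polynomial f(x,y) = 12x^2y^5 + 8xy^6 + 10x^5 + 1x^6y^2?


Examine each term for its total degree (sum of exponents).
  Term '12x^2y^5' has total degree 2+5 = 7.
  Term '8xy^6' has total degree 1+6 = 7.
  Term '10x^5' has total degree 5+0 = 5.
  Term '1x^6y^2' has total degree 6+2 = 8.
The maximum total degree among all terms is 8.

8


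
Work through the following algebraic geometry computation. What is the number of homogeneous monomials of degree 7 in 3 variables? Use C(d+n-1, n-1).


The number of degree-7 monomials in 3 variables is C(d+n-1, n-1).
= C(7+3-1, 3-1) = C(9, 2)
= 36

36


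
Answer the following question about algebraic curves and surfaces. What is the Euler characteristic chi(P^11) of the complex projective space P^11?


The complex projective space P^11 has one cell in each even real dimension 0, 2, ..., 22.
The cohomology groups are H^{2k}(P^11) = Z for k = 0,...,11, and 0 otherwise.
Euler characteristic = sum of Betti numbers = 1 per even-dimensional cohomology group.
chi(P^11) = 11 + 1 = 12

12


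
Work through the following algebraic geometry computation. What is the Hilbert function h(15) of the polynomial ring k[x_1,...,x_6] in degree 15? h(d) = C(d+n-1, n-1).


The Hilbert function for the polynomial ring in 6 variables is:
h(d) = C(d+n-1, n-1)
h(15) = C(15+6-1, 6-1) = C(20, 5)
= 20! / (5! * 15!)
= 15504

15504


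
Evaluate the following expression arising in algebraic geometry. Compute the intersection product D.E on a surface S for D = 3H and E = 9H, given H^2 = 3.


Using bilinearity of the intersection pairing on a surface S:
(aH).(bH) = ab * (H.H)
We have H^2 = 3.
D.E = (3H).(9H) = 3*9*3
= 27*3
= 81

81


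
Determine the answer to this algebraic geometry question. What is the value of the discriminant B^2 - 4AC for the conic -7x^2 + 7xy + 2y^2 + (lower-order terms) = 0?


The discriminant of a conic Ax^2 + Bxy + Cy^2 + ... = 0 is B^2 - 4AC.
B^2 = 7^2 = 49
4AC = 4*(-7)*2 = -56
Discriminant = 49 + 56 = 105

105


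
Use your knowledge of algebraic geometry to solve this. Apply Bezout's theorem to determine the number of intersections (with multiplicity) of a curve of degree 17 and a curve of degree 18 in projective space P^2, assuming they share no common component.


Bezout's theorem states the intersection count equals the product of degrees.
Intersection count = 17 * 18 = 306

306


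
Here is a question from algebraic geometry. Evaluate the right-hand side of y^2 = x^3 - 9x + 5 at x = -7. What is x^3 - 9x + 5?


Compute x^3 - 9x + 5 at x = -7:
x^3 = (-7)^3 = -343
(-9)*x = (-9)*(-7) = 63
Sum: -343 + 63 + 5 = -275

-275


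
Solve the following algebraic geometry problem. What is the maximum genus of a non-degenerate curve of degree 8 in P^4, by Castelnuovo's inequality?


Castelnuovo's bound: write d - 1 = m(r-1) + epsilon with 0 <= epsilon < r-1.
d - 1 = 8 - 1 = 7
r - 1 = 4 - 1 = 3
7 = 2*3 + 1, so m = 2, epsilon = 1
pi(d, r) = m(m-1)(r-1)/2 + m*epsilon
= 2*1*3/2 + 2*1
= 6/2 + 2
= 3 + 2 = 5

5


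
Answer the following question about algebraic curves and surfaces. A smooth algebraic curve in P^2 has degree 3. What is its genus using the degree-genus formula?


Using the genus formula for smooth plane curves:
g = (d-1)(d-2)/2
g = (3-1)(3-2)/2
g = 2*1/2
g = 2/2 = 1

1


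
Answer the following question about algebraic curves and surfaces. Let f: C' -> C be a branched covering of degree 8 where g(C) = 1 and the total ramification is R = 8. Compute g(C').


Riemann-Hurwitz formula: 2g' - 2 = d(2g - 2) + R
Given: d = 8, g = 1, R = 8
2g' - 2 = 8*(2*1 - 2) + 8
2g' - 2 = 8*0 + 8
2g' - 2 = 0 + 8 = 8
2g' = 10
g' = 5

5


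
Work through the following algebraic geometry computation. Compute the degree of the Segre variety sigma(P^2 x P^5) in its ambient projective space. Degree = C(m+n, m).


The degree of the Segre variety P^2 x P^5 is C(m+n, m).
= C(7, 2)
= 21

21


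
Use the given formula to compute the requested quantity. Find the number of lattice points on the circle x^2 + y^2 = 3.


Systematically check integer values of x where x^2 <= 3.
For each valid x, check if 3 - x^2 is a perfect square.
Total integer solutions found: 0

0


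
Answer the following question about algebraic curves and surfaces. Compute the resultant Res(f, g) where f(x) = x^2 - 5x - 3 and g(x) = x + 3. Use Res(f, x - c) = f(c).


For Res(f, x - c), we evaluate f at x = c.
f(-3) = (-3)^2 - 5*(-3) - 3
= 9 + 15 - 3
= 24 - 3 = 21
Res(f, g) = 21

21


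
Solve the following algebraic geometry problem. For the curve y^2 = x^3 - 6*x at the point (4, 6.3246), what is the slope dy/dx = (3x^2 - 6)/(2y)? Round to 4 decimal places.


Using implicit differentiation of y^2 = x^3 - 6*x:
2y * dy/dx = 3x^2 - 6
dy/dx = (3x^2 - 6)/(2y)
Numerator: 3*4^2 - 6 = 42
Denominator: 2*6.3246 = 12.6492
dy/dx = 42/12.6492 = 3.3204

3.3204


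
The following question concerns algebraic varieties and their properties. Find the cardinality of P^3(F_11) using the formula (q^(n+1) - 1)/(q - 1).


P^3(F_11) has (q^(n+1) - 1)/(q - 1) points.
= 11^3 + 11^2 + 11^1 + 11^0
= 1331 + 121 + 11 + 1
= 1464

1464


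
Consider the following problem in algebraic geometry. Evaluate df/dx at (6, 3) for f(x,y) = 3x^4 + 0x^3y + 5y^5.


df/dx = 4*3*x^3 + 3*0*x^2*y
At (6,3): 4*3*6^3 + 3*0*6^2*3
= 2592 + 0
= 2592

2592


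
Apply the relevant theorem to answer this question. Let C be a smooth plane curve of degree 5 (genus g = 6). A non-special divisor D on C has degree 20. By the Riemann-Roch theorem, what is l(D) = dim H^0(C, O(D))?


First, compute the genus of a smooth plane curve of degree 5:
g = (d-1)(d-2)/2 = (5-1)(5-2)/2 = 6
For a non-special divisor D (i.e., h^1(D) = 0), Riemann-Roch gives:
l(D) = deg(D) - g + 1
Since deg(D) = 20 >= 2g - 1 = 11, D is non-special.
l(D) = 20 - 6 + 1 = 15

15


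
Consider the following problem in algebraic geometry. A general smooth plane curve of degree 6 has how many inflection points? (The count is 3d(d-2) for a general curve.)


For a general smooth plane curve C of degree d, the inflection points are
the intersection of C with its Hessian curve, which has degree 3(d-2).
By Bezout, the total intersection number is d * 3(d-2) = 6 * 12 = 72.
For a general curve every flex is ordinary, so each contributes
multiplicity 1 to C·Hess(C), and the number of distinct inflection
points is 3d(d-2).
Inflection points = 3*6*(6-2) = 3*6*4 = 72

72


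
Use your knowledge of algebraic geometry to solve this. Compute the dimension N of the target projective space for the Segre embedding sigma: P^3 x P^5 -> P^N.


The Segre embedding maps P^m x P^n into P^N via
all products of coordinates from each factor.
N = (m+1)(n+1) - 1
N = (3+1)(5+1) - 1
N = 4*6 - 1
N = 24 - 1 = 23

23


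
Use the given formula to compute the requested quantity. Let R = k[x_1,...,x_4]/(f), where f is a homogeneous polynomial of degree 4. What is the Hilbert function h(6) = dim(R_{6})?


For R = k[x_1,...,x_n]/(f) with f homogeneous of degree e:
The Hilbert series is (1 - t^e)/(1 - t)^n.
So h(d) = C(d+n-1, n-1) - C(d-e+n-1, n-1) for d >= e.
With n=4, e=4, d=6:
C(6+4-1, 4-1) = C(9, 3) = 84
C(6-4+4-1, 4-1) = C(5, 3) = 10
h(6) = 84 - 10 = 74

74


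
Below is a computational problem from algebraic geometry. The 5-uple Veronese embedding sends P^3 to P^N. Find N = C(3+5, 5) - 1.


The Veronese embedding v_d: P^n -> P^N maps each point to all
degree-d monomials in n+1 homogeneous coordinates.
N = C(n+d, d) - 1
N = C(3+5, 5) - 1
N = C(8, 5) - 1
C(8, 5) = 56
N = 56 - 1 = 55

55


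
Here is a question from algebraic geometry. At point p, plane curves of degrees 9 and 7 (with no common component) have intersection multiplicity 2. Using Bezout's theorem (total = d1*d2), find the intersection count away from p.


By Bezout's theorem, the total intersection number is d1 * d2.
Total = 9 * 7 = 63
Intersection multiplicity at p = 2
Remaining intersections = 63 - 2 = 61

61


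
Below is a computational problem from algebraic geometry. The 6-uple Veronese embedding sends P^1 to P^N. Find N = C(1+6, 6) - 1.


The Veronese embedding v_d: P^n -> P^N maps each point to all
degree-d monomials in n+1 homogeneous coordinates.
N = C(n+d, d) - 1
N = C(1+6, 6) - 1
N = C(7, 6) - 1
C(7, 6) = 7
N = 7 - 1 = 6

6


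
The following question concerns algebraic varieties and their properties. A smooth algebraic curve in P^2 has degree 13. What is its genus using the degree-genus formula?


Using the genus formula for smooth plane curves:
g = (d-1)(d-2)/2
g = (13-1)(13-2)/2
g = 12*11/2
g = 132/2 = 66

66


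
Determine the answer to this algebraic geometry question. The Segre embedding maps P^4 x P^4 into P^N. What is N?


The Segre embedding maps P^m x P^n into P^N via
all products of coordinates from each factor.
N = (m+1)(n+1) - 1
N = (4+1)(4+1) - 1
N = 5*5 - 1
N = 25 - 1 = 24

24


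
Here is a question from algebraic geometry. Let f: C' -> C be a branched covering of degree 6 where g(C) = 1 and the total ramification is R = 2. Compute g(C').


Riemann-Hurwitz formula: 2g' - 2 = d(2g - 2) + R
Given: d = 6, g = 1, R = 2
2g' - 2 = 6*(2*1 - 2) + 2
2g' - 2 = 6*0 + 2
2g' - 2 = 0 + 2 = 2
2g' = 4
g' = 2

2


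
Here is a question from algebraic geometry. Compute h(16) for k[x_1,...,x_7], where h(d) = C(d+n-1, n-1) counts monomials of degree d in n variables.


The Hilbert function for the polynomial ring in 7 variables is:
h(d) = C(d+n-1, n-1)
h(16) = C(16+7-1, 7-1) = C(22, 6)
= 22! / (6! * 16!)
= 74613

74613


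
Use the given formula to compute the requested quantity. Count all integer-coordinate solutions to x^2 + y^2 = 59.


Systematically check integer values of x where x^2 <= 59.
For each valid x, check if 59 - x^2 is a perfect square.
Total integer solutions found: 0

0


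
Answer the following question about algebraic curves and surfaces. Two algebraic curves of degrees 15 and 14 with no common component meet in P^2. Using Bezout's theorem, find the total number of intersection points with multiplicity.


Bezout's theorem states the intersection count equals the product of degrees.
Intersection count = 15 * 14 = 210

210


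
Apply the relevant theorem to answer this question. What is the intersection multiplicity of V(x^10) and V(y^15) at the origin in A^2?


The intersection multiplicity of V(x^a) and V(y^b) at the origin is:
I(O; V(x^10), V(y^15)) = dim_k(k[x,y]/(x^10, y^15))
A basis for k[x,y]/(x^10, y^15) is the set of monomials x^i * y^j
where 0 <= i < 10 and 0 <= j < 15.
The number of such monomials is 10 * 15 = 150

150


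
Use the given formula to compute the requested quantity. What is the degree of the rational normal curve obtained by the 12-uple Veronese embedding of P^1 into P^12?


The rational normal curve in P^12 is the image of P^1 under the 12-uple Veronese.
A general hyperplane in P^12 pulls back to a degree-12 form on P^1, which has 12 zeros,
so the curve meets a general hyperplane in 12 points. Degree = 12.

12


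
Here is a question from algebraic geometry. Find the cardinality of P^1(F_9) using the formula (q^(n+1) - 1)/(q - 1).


P^1(F_9) has (q^(n+1) - 1)/(q - 1) points.
= 9^1 + 9^0
= 9 + 1
= 10

10


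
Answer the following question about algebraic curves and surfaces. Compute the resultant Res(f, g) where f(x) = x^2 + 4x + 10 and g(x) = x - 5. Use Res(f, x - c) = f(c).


For Res(f, x - c), we evaluate f at x = c.
f(5) = 5^2 + 4*5 + 10
= 25 + 20 + 10
= 45 + 10 = 55
Res(f, g) = 55

55


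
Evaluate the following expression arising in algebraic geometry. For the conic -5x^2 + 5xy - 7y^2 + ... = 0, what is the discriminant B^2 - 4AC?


The discriminant of a conic Ax^2 + Bxy + Cy^2 + ... = 0 is B^2 - 4AC.
B^2 = 5^2 = 25
4AC = 4*(-5)*(-7) = 140
Discriminant = 25 - 140 = -115

-115


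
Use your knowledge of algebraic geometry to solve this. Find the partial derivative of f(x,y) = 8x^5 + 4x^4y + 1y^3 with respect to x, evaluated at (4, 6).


df/dx = 5*8*x^4 + 4*4*x^3*y
At (4,6): 5*8*4^4 + 4*4*4^3*6
= 10240 + 6144
= 16384

16384


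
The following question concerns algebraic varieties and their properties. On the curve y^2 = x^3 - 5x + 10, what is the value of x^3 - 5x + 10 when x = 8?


Compute x^3 - 5x + 10 at x = 8:
x^3 = 8^3 = 512
(-5)*x = (-5)*8 = -40
Sum: 512 - 40 + 10 = 482

482


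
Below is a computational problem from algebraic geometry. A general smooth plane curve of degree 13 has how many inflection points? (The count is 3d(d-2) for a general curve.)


For a general smooth plane curve C of degree d, the inflection points are
the intersection of C with its Hessian curve, which has degree 3(d-2).
By Bezout, the total intersection number is d * 3(d-2) = 13 * 33 = 429.
For a general curve every flex is ordinary, so each contributes
multiplicity 1 to C·Hess(C), and the number of distinct inflection
points is 3d(d-2).
Inflection points = 3*13*(13-2) = 3*13*11 = 429

429


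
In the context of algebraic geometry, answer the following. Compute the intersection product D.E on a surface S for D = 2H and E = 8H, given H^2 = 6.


Using bilinearity of the intersection pairing on a surface S:
(aH).(bH) = ab * (H.H)
We have H^2 = 6.
D.E = (2H).(8H) = 2*8*6
= 16*6
= 96

96


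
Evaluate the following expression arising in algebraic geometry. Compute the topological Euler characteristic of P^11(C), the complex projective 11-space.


The complex projective space P^11 has one cell in each even real dimension 0, 2, ..., 22.
The cohomology groups are H^{2k}(P^11) = Z for k = 0,...,11, and 0 otherwise.
Euler characteristic = sum of Betti numbers = 1 per even-dimensional cohomology group.
chi(P^11) = 11 + 1 = 12

12


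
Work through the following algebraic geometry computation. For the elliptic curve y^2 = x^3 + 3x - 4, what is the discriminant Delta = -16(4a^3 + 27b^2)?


Compute each component:
4a^3 = 4*3^3 = 4*27 = 108
27b^2 = 27*(-4)^2 = 27*16 = 432
4a^3 + 27b^2 = 108 + 432 = 540
Delta = -16*540 = -8640

-8640


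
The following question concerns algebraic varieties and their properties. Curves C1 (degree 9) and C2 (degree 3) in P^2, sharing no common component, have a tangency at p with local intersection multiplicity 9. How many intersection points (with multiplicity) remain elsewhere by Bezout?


By Bezout's theorem, the total intersection number is d1 * d2.
Total = 9 * 3 = 27
Intersection multiplicity at p = 9
Remaining intersections = 27 - 9 = 18

18


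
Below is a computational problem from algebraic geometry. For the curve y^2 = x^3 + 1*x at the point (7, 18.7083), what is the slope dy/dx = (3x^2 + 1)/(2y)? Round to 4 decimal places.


Using implicit differentiation of y^2 = x^3 + 1*x:
2y * dy/dx = 3x^2 + 1
dy/dx = (3x^2 + 1)/(2y)
Numerator: 3*7^2 + 1 = 148
Denominator: 2*18.7083 = 37.4166
dy/dx = 148/37.4166 = 3.9555

3.9555


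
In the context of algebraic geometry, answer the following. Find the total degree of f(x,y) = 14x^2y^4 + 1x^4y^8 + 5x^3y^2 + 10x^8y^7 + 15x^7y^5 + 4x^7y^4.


Examine each term for its total degree (sum of exponents).
  Term '14x^2y^4' has total degree 2+4 = 6.
  Term '1x^4y^8' has total degree 4+8 = 12.
  Term '5x^3y^2' has total degree 3+2 = 5.
  Term '10x^8y^7' has total degree 8+7 = 15.
  Term '15x^7y^5' has total degree 7+5 = 12.
  Term '4x^7y^4' has total degree 7+4 = 11.
The maximum total degree among all terms is 15.

15


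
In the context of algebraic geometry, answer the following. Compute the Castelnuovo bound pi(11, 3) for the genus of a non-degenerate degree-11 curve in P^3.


Castelnuovo's bound: write d - 1 = m(r-1) + epsilon with 0 <= epsilon < r-1.
d - 1 = 11 - 1 = 10
r - 1 = 3 - 1 = 2
10 = 5*2 + 0, so m = 5, epsilon = 0
pi(d, r) = m(m-1)(r-1)/2 + m*epsilon
= 5*4*2/2 + 5*0
= 40/2 + 0
= 20 + 0 = 20

20


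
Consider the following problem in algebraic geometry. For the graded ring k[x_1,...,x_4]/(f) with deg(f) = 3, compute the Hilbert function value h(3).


For R = k[x_1,...,x_n]/(f) with f homogeneous of degree e:
The Hilbert series is (1 - t^e)/(1 - t)^n.
So h(d) = C(d+n-1, n-1) - C(d-e+n-1, n-1) for d >= e.
With n=4, e=3, d=3:
C(3+4-1, 4-1) = C(6, 3) = 20
C(3-3+4-1, 4-1) = C(3, 3) = 1
h(3) = 20 - 1 = 19

19


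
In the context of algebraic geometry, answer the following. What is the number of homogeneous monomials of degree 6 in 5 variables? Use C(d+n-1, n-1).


The number of degree-6 monomials in 5 variables is C(d+n-1, n-1).
= C(6+5-1, 5-1) = C(10, 4)
= 210

210


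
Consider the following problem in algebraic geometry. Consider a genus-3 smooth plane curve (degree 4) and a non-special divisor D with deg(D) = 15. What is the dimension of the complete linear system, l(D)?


First, compute the genus of a smooth plane curve of degree 4:
g = (d-1)(d-2)/2 = (4-1)(4-2)/2 = 3
For a non-special divisor D (i.e., h^1(D) = 0), Riemann-Roch gives:
l(D) = deg(D) - g + 1
Since deg(D) = 15 >= 2g - 1 = 5, D is non-special.
l(D) = 15 - 3 + 1 = 13

13


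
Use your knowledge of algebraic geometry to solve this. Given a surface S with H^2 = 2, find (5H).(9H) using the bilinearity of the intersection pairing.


Using bilinearity of the intersection pairing on a surface S:
(aH).(bH) = ab * (H.H)
We have H^2 = 2.
D.E = (5H).(9H) = 5*9*2
= 45*2
= 90

90


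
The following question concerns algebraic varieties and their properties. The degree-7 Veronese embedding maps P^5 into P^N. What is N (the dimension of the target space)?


The Veronese embedding v_d: P^n -> P^N maps each point to all
degree-d monomials in n+1 homogeneous coordinates.
N = C(n+d, d) - 1
N = C(5+7, 7) - 1
N = C(12, 7) - 1
C(12, 7) = 792
N = 792 - 1 = 791

791


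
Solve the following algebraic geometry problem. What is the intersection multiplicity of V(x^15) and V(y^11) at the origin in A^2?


The intersection multiplicity of V(x^a) and V(y^b) at the origin is:
I(O; V(x^15), V(y^11)) = dim_k(k[x,y]/(x^15, y^11))
A basis for k[x,y]/(x^15, y^11) is the set of monomials x^i * y^j
where 0 <= i < 15 and 0 <= j < 11.
The number of such monomials is 15 * 11 = 165

165


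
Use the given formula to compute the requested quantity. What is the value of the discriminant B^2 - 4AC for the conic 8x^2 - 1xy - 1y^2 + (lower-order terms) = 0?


The discriminant of a conic Ax^2 + Bxy + Cy^2 + ... = 0 is B^2 - 4AC.
B^2 = (-1)^2 = 1
4AC = 4*8*(-1) = -32
Discriminant = 1 + 32 = 33

33


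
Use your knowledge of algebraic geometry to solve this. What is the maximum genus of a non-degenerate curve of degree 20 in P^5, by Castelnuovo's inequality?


Castelnuovo's bound: write d - 1 = m(r-1) + epsilon with 0 <= epsilon < r-1.
d - 1 = 20 - 1 = 19
r - 1 = 5 - 1 = 4
19 = 4*4 + 3, so m = 4, epsilon = 3
pi(d, r) = m(m-1)(r-1)/2 + m*epsilon
= 4*3*4/2 + 4*3
= 48/2 + 12
= 24 + 12 = 36

36


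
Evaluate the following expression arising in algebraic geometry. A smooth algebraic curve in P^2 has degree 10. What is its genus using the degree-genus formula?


Using the genus formula for smooth plane curves:
g = (d-1)(d-2)/2
g = (10-1)(10-2)/2
g = 9*8/2
g = 72/2 = 36

36


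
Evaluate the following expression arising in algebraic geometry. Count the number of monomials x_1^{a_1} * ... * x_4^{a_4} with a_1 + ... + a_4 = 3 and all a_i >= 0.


The number of degree-3 monomials in 4 variables is C(d+n-1, n-1).
= C(3+4-1, 4-1) = C(6, 3)
= 20

20


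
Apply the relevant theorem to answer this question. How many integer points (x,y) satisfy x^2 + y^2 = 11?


Systematically check integer values of x where x^2 <= 11.
For each valid x, check if 11 - x^2 is a perfect square.
Total integer solutions found: 0

0


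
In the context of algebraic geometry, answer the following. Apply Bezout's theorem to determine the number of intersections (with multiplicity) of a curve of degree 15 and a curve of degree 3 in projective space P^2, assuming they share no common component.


Bezout's theorem states the intersection count equals the product of degrees.
Intersection count = 15 * 3 = 45

45


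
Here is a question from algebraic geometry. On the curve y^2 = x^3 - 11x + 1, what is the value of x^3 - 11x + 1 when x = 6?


Compute x^3 - 11x + 1 at x = 6:
x^3 = 6^3 = 216
(-11)*x = (-11)*6 = -66
Sum: 216 - 66 + 1 = 151

151


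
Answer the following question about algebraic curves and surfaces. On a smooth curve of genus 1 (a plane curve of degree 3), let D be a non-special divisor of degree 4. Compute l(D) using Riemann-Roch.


First, compute the genus of a smooth plane curve of degree 3:
g = (d-1)(d-2)/2 = (3-1)(3-2)/2 = 1
For a non-special divisor D (i.e., h^1(D) = 0), Riemann-Roch gives:
l(D) = deg(D) - g + 1
Since deg(D) = 4 >= 2g - 1 = 1, D is non-special.
l(D) = 4 - 1 + 1 = 4

4


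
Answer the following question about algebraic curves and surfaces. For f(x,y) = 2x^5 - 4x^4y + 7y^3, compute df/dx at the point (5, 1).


df/dx = 5*2*x^4 + 4*(-4)*x^3*y
At (5,1): 5*2*5^4 + 4*(-4)*5^3*1
= 6250 - 2000
= 4250

4250


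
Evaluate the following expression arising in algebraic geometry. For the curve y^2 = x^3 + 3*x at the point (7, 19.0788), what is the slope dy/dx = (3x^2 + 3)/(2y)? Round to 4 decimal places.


Using implicit differentiation of y^2 = x^3 + 3*x:
2y * dy/dx = 3x^2 + 3
dy/dx = (3x^2 + 3)/(2y)
Numerator: 3*7^2 + 3 = 150
Denominator: 2*19.0788 = 38.1576
dy/dx = 150/38.1576 = 3.9311

3.9311


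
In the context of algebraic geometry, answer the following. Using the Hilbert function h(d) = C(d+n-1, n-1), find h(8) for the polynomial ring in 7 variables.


The Hilbert function for the polynomial ring in 7 variables is:
h(d) = C(d+n-1, n-1)
h(8) = C(8+7-1, 7-1) = C(14, 6)
= 14! / (6! * 8!)
= 3003

3003


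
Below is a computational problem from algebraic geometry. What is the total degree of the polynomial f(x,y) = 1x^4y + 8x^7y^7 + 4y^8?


Examine each term for its total degree (sum of exponents).
  Term '1x^4y' has total degree 4+1 = 5.
  Term '8x^7y^7' has total degree 7+7 = 14.
  Term '4y^8' has total degree 0+8 = 8.
The maximum total degree among all terms is 14.

14


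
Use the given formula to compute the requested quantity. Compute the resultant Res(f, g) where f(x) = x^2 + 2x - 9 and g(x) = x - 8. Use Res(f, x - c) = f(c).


For Res(f, x - c), we evaluate f at x = c.
f(8) = 8^2 + 2*8 - 9
= 64 + 16 - 9
= 80 - 9 = 71
Res(f, g) = 71

71


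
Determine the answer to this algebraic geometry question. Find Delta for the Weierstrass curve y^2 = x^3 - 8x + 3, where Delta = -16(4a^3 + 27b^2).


Compute each component:
4a^3 = 4*(-8)^3 = 4*(-512) = -2048
27b^2 = 27*3^2 = 27*9 = 243
4a^3 + 27b^2 = -2048 + 243 = -1805
Delta = -16*(-1805) = 28880

28880


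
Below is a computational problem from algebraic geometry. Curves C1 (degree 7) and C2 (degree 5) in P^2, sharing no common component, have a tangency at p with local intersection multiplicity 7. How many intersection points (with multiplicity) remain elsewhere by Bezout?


By Bezout's theorem, the total intersection number is d1 * d2.
Total = 7 * 5 = 35
Intersection multiplicity at p = 7
Remaining intersections = 35 - 7 = 28

28


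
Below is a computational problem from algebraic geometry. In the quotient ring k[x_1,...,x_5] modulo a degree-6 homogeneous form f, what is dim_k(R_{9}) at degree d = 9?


For R = k[x_1,...,x_n]/(f) with f homogeneous of degree e:
The Hilbert series is (1 - t^e)/(1 - t)^n.
So h(d) = C(d+n-1, n-1) - C(d-e+n-1, n-1) for d >= e.
With n=5, e=6, d=9:
C(9+5-1, 5-1) = C(13, 4) = 715
C(9-6+5-1, 5-1) = C(7, 4) = 35
h(9) = 715 - 35 = 680

680


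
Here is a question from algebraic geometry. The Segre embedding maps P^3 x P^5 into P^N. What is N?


The Segre embedding maps P^m x P^n into P^N via
all products of coordinates from each factor.
N = (m+1)(n+1) - 1
N = (3+1)(5+1) - 1
N = 4*6 - 1
N = 24 - 1 = 23

23


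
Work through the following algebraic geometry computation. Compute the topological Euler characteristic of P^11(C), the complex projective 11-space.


The complex projective space P^11 has one cell in each even real dimension 0, 2, ..., 22.
The cohomology groups are H^{2k}(P^11) = Z for k = 0,...,11, and 0 otherwise.
Euler characteristic = sum of Betti numbers = 1 per even-dimensional cohomology group.
chi(P^11) = 11 + 1 = 12

12


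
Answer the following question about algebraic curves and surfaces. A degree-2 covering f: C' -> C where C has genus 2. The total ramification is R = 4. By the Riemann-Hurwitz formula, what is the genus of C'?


Riemann-Hurwitz formula: 2g' - 2 = d(2g - 2) + R
Given: d = 2, g = 2, R = 4
2g' - 2 = 2*(2*2 - 2) + 4
2g' - 2 = 2*2 + 4
2g' - 2 = 4 + 4 = 8
2g' = 10
g' = 5

5


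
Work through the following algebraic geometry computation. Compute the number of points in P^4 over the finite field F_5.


P^4(F_5) has (q^(n+1) - 1)/(q - 1) points.
= 5^4 + 5^3 + 5^2 + 5^1 + 5^0
= 625 + 125 + 25 + 5 + 1
= 781

781


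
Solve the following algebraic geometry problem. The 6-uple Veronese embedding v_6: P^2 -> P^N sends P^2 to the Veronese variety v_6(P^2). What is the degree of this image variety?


The Veronese variety v_6(P^2) has degree d^r.
d^r = 6^2 = 36

36


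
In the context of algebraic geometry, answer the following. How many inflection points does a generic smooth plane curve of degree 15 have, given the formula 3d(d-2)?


For a general smooth plane curve C of degree d, the inflection points are
the intersection of C with its Hessian curve, which has degree 3(d-2).
By Bezout, the total intersection number is d * 3(d-2) = 15 * 39 = 585.
For a general curve every flex is ordinary, so each contributes
multiplicity 1 to C·Hess(C), and the number of distinct inflection
points is 3d(d-2).
Inflection points = 3*15*(15-2) = 3*15*13 = 585

585


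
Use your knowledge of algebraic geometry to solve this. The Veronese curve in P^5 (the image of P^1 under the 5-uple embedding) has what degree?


The rational normal curve in P^5 is the image of P^1 under the 5-uple Veronese.
A general hyperplane in P^5 pulls back to a degree-5 form on P^1, which has 5 zeros,
so the curve meets a general hyperplane in 5 points. Degree = 5.

5


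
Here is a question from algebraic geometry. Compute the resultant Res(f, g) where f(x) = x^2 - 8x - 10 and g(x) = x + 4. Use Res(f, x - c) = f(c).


For Res(f, x - c), we evaluate f at x = c.
f(-4) = (-4)^2 - 8*(-4) - 10
= 16 + 32 - 10
= 48 - 10 = 38
Res(f, g) = 38

38


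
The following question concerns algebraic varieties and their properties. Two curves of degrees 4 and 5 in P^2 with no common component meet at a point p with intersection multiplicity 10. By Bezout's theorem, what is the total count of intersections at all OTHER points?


By Bezout's theorem, the total intersection number is d1 * d2.
Total = 4 * 5 = 20
Intersection multiplicity at p = 10
Remaining intersections = 20 - 10 = 10

10


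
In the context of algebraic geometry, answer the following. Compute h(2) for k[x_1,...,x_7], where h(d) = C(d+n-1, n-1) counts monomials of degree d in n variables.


The Hilbert function for the polynomial ring in 7 variables is:
h(d) = C(d+n-1, n-1)
h(2) = C(2+7-1, 7-1) = C(8, 6)
= 8! / (6! * 2!)
= 28

28


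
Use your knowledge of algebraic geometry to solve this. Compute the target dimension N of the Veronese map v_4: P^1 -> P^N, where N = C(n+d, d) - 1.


The Veronese embedding v_d: P^n -> P^N maps each point to all
degree-d monomials in n+1 homogeneous coordinates.
N = C(n+d, d) - 1
N = C(1+4, 4) - 1
N = C(5, 4) - 1
C(5, 4) = 5
N = 5 - 1 = 4

4


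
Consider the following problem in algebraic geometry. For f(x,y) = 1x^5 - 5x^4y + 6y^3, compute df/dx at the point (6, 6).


df/dx = 5*1*x^4 + 4*(-5)*x^3*y
At (6,6): 5*1*6^4 + 4*(-5)*6^3*6
= 6480 - 25920
= -19440

-19440


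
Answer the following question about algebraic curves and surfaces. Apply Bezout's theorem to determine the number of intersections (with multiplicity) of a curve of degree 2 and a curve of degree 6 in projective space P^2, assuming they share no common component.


Bezout's theorem states the intersection count equals the product of degrees.
Intersection count = 2 * 6 = 12

12


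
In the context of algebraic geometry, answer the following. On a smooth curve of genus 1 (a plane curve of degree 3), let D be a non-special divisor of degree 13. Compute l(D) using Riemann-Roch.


First, compute the genus of a smooth plane curve of degree 3:
g = (d-1)(d-2)/2 = (3-1)(3-2)/2 = 1
For a non-special divisor D (i.e., h^1(D) = 0), Riemann-Roch gives:
l(D) = deg(D) - g + 1
Since deg(D) = 13 >= 2g - 1 = 1, D is non-special.
l(D) = 13 - 1 + 1 = 13

13


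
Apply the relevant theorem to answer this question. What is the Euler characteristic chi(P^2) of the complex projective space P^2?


The complex projective space P^2 has one cell in each even real dimension 0, 2, ..., 4.
The cohomology groups are H^{2k}(P^2) = Z for k = 0,...,2, and 0 otherwise.
Euler characteristic = sum of Betti numbers = 1 per even-dimensional cohomology group.
chi(P^2) = 2 + 1 = 3

3


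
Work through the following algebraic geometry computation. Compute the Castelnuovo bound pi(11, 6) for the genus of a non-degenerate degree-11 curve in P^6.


Castelnuovo's bound: write d - 1 = m(r-1) + epsilon with 0 <= epsilon < r-1.
d - 1 = 11 - 1 = 10
r - 1 = 6 - 1 = 5
10 = 2*5 + 0, so m = 2, epsilon = 0
pi(d, r) = m(m-1)(r-1)/2 + m*epsilon
= 2*1*5/2 + 2*0
= 10/2 + 0
= 5 + 0 = 5

5


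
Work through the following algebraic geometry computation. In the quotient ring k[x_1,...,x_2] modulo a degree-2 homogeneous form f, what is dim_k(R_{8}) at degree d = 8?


For R = k[x_1,...,x_n]/(f) with f homogeneous of degree e:
The Hilbert series is (1 - t^e)/(1 - t)^n.
So h(d) = C(d+n-1, n-1) - C(d-e+n-1, n-1) for d >= e.
With n=2, e=2, d=8:
C(8+2-1, 2-1) = C(9, 1) = 9
C(8-2+2-1, 2-1) = C(7, 1) = 7
h(8) = 9 - 7 = 2

2


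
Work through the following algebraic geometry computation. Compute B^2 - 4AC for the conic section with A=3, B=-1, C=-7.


The discriminant of a conic Ax^2 + Bxy + Cy^2 + ... = 0 is B^2 - 4AC.
B^2 = (-1)^2 = 1
4AC = 4*3*(-7) = -84
Discriminant = 1 + 84 = 85

85


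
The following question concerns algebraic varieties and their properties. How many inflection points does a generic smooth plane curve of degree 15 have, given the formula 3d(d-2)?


For a general smooth plane curve C of degree d, the inflection points are
the intersection of C with its Hessian curve, which has degree 3(d-2).
By Bezout, the total intersection number is d * 3(d-2) = 15 * 39 = 585.
For a general curve every flex is ordinary, so each contributes
multiplicity 1 to C·Hess(C), and the number of distinct inflection
points is 3d(d-2).
Inflection points = 3*15*(15-2) = 3*15*13 = 585

585


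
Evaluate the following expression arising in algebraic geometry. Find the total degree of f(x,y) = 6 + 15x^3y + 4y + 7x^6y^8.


Examine each term for its total degree (sum of exponents).
  Term '6' has total degree 0+0 = 0.
  Term '15x^3y' has total degree 3+1 = 4.
  Term '4y' has total degree 0+1 = 1.
  Term '7x^6y^8' has total degree 6+8 = 14.
The maximum total degree among all terms is 14.

14


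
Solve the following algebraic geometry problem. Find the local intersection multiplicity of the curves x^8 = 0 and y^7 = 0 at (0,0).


The intersection multiplicity of V(x^a) and V(y^b) at the origin is:
I(O; V(x^8), V(y^7)) = dim_k(k[x,y]/(x^8, y^7))
A basis for k[x,y]/(x^8, y^7) is the set of monomials x^i * y^j
where 0 <= i < 8 and 0 <= j < 7.
The number of such monomials is 8 * 7 = 56

56


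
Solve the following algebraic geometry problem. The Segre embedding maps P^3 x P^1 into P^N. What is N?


The Segre embedding maps P^m x P^n into P^N via
all products of coordinates from each factor.
N = (m+1)(n+1) - 1
N = (3+1)(1+1) - 1
N = 4*2 - 1
N = 8 - 1 = 7

7


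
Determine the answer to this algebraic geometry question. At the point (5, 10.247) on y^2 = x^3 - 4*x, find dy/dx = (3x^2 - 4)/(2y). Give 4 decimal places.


Using implicit differentiation of y^2 = x^3 - 4*x:
2y * dy/dx = 3x^2 - 4
dy/dx = (3x^2 - 4)/(2y)
Numerator: 3*5^2 - 4 = 71
Denominator: 2*10.247 = 20.494
dy/dx = 71/20.494 = 3.4644

3.4644


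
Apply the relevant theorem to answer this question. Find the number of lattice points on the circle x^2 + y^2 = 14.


Systematically check integer values of x where x^2 <= 14.
For each valid x, check if 14 - x^2 is a perfect square.
Total integer solutions found: 0

0


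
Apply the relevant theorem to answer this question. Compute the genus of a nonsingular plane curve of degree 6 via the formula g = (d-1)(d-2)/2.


Using the genus formula for smooth plane curves:
g = (d-1)(d-2)/2
g = (6-1)(6-2)/2
g = 5*4/2
g = 20/2 = 10

10


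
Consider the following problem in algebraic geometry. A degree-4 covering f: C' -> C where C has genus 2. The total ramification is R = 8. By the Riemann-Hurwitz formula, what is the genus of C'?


Riemann-Hurwitz formula: 2g' - 2 = d(2g - 2) + R
Given: d = 4, g = 2, R = 8
2g' - 2 = 4*(2*2 - 2) + 8
2g' - 2 = 4*2 + 8
2g' - 2 = 8 + 8 = 16
2g' = 18
g' = 9

9


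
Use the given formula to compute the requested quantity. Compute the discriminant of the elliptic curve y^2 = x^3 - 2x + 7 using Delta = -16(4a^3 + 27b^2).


Compute each component:
4a^3 = 4*(-2)^3 = 4*(-8) = -32
27b^2 = 27*7^2 = 27*49 = 1323
4a^3 + 27b^2 = -32 + 1323 = 1291
Delta = -16*1291 = -20656

-20656


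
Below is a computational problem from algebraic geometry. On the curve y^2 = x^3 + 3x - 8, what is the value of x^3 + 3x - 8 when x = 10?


Compute x^3 + 3x - 8 at x = 10:
x^3 = 10^3 = 1000
3*x = 3*10 = 30
Sum: 1000 + 30 - 8 = 1022

1022


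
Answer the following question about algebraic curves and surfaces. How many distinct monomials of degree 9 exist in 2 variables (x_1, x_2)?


The number of degree-9 monomials in 2 variables is C(d+n-1, n-1).
= C(9+2-1, 2-1) = C(10, 1)
= 10

10


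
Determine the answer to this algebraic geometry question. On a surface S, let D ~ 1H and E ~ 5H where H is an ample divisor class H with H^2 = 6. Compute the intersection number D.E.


Using bilinearity of the intersection pairing on a surface S:
(aH).(bH) = ab * (H.H)
We have H^2 = 6.
D.E = (1H).(5H) = 1*5*6
= 5*6
= 30

30


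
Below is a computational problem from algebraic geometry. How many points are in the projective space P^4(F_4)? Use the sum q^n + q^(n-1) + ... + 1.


P^4(F_4) has (q^(n+1) - 1)/(q - 1) points.
= 4^4 + 4^3 + 4^2 + 4^1 + 4^0
= 256 + 64 + 16 + 4 + 1
= 341

341
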